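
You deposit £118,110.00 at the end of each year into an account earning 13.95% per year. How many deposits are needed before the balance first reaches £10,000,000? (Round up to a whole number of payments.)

20 payments

Periodic rate r = 0.1395 per year.
Ordinary annuity FV: 10,000,000 = 118,110 × [((1+r)^n − 1)/r].
(1+r)^n = 1 + 10,000,000 × r / 118,110, so n = ln(1 + 10,000,000·r/118,110) / ln(1+r) = 19.53.
Round up to a whole number of payments: n = 20.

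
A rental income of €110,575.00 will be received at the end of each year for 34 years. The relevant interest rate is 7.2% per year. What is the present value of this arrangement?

This is an ordinary annuity: 34 payments of €110,575.00 at the end of each year.
Periodic rate r = 0.072 per year.
PV = PMT × [(1 − (1+r)^−n)/r] = 110,575 × [1 − (1+r)^−34] / r = €1,391,319.14

€1,391,319.14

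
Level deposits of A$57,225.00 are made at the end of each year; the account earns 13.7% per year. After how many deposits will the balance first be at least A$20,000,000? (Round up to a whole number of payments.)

Periodic rate r = 0.137 per year.
Ordinary annuity FV: 20,000,000 = 57,225 × [((1+r)^n − 1)/r].
(1+r)^n = 1 + 20,000,000 × r / 57,225, so n = ln(1 + 20,000,000·r/57,225) / ln(1+r) = 30.29.
Round up to a whole number of payments: n = 31.

31 payments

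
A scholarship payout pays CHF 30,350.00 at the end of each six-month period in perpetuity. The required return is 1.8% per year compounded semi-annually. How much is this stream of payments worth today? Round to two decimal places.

Periodic rate r = 0.018/2 per half-year.
Level perpetuity: PV = PMT / r = 30,350 / (0.018/2) = CHF 3,372,222.22.

CHF 3,372,222.22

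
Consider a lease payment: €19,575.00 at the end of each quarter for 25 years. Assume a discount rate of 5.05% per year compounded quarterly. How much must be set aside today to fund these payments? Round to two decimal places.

€1,108,308.16

This is an ordinary annuity: 100 payments of €19,575.00 at the end of each quarter.
Periodic rate r = 0.0505/4 per quarter; n is counted in quarters.
PV = PMT × [(1 − (1+r)^−n)/r] = 19,575 × [1 − (1+r)^−100] / r = €1,108,308.16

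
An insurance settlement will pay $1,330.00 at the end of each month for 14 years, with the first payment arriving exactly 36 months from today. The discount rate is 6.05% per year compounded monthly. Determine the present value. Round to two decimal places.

$126,184.29

Ordinary annuity of 168 payments, first payment at period 36.
Periodic rate r = 0.0605/12 per month; n is counted in months.
The ordinary-annuity PV formula values the stream one period before the first payment (period 35); discount that back 35 periods:
PV₀ = 1,330 × [1 − (1+r)^−168] / r × (1+r)^−35 = $126,184.29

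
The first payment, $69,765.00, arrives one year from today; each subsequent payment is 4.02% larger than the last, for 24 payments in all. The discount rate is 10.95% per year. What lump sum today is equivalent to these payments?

$792,591.85

Periodic rate r = 0.1095 per year.
Growing ordinary annuity: PV = PMT₁ × [1 − ((1+g)/(1+r))^n] / (r − g) = 69,765 × [1 − ((1+0.0402)/(1+r))^24] / (r − 0.0402) = $792,591.85.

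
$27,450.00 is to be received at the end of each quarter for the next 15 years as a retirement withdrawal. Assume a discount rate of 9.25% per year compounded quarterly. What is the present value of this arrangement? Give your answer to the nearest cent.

$885,907.58

This is an ordinary annuity: 60 payments of $27,450.00 at the end of each quarter.
Periodic rate r = 0.0925/4 per quarter; n is counted in quarters.
PV = PMT × [(1 − (1+r)^−n)/r] = 27,450 × [1 − (1+r)^−60] / r = $885,907.58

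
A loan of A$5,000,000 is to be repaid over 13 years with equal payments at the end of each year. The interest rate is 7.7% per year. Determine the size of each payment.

Level ordinary annuity; solve PV = PMT × [(1 − (1+r)^−n)/r] for PMT.
Periodic rate r = 0.077 per year.
With n = 13: PMT = 5,000,000 / ([(1 − (1+r)^−n)/r]) = A$622,209.87

A$622,209.87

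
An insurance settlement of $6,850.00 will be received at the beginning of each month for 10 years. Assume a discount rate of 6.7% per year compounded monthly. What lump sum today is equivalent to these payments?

$601,235.26

This is an annuity due: 120 payments of $6,850.00 at the beginning of each month.
Periodic rate r = 0.067/12 per month; n is counted in months.
PV = PMT × [(1 − (1+r)^−n)/r] × (1+r) = 6,850 × [1 − (1+r)^−120] / r × (1+r) = $601,235.26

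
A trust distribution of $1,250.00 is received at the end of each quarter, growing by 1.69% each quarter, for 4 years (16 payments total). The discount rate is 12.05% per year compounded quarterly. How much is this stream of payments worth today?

Periodic rate r = 0.1205/4 per quarter; n is counted in quarters.
Growing ordinary annuity: PV = PMT₁ × [1 − ((1+g)/(1+r))^n] / (r − g) = 1,250 × [1 − ((1+0.0169)/(1+r))^16] / (r − 0.0169) = $17,653.17.

$17,653.17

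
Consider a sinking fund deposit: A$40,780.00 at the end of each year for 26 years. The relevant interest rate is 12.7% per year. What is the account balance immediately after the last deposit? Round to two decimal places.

This is an ordinary annuity: 26 deposits of A$40,780.00 at the end of each year.
Periodic rate r = 0.127 per year.
FV = PMT × [((1+r)^n − 1)/r] = 40,780 × [(1+r)^26 − 1] / r = A$6,867,845.23

A$6,867,845.23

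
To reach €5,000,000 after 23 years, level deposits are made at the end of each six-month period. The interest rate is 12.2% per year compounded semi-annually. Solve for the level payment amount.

€21,422.62

Level ordinary annuity; solve FV = PMT × [((1+r)^n − 1)/r] for PMT.
Periodic rate r = 0.122/2 per half-year; n is counted in half-years.
With n = 46: PMT = 5,000,000 / ([((1+r)^n − 1)/r]) = €21,422.62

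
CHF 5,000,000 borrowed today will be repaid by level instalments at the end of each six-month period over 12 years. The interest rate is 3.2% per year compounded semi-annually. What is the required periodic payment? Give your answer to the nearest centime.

Level ordinary annuity; solve PV = PMT × [(1 − (1+r)^−n)/r] for PMT.
Periodic rate r = 0.032/2 per half-year; n is counted in half-years.
With n = 24: PMT = 5,000,000 / ([(1 − (1+r)^−n)/r]) = CHF 252,529.20

CHF 252,529.20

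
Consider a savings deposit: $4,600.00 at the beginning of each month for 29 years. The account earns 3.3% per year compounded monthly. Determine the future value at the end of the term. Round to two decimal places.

This is an annuity due: 348 deposits of $4,600.00 at the beginning of each month.
Periodic rate r = 0.033/12 per month; n is counted in months.
FV = PMT × [((1+r)^n − 1)/r] × (1+r) = 4,600 × [(1+r)^348 − 1] / r × (1+r) = $2,684,487.27

$2,684,487.27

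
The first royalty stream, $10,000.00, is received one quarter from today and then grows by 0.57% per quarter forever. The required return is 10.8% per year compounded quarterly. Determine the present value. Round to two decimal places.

Periodic rate r = 0.108/4 per quarter.
Growing perpetuity (Gordon): PV = PMT₁ / (r − g) = 10,000 / (r − 0.0057) = $469,483.57.

$469,483.57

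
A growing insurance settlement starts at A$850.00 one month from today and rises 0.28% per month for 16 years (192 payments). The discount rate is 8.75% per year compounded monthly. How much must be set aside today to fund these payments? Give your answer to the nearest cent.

Periodic rate r = 0.0875/12 per month; n is counted in months.
Growing ordinary annuity: PV = PMT₁ × [1 − ((1+g)/(1+r))^n] / (r − g) = 850 × [1 − ((1+0.0028)/(1+r))^192] / (r − 0.0028) = A$109,005.86.

A$109,005.86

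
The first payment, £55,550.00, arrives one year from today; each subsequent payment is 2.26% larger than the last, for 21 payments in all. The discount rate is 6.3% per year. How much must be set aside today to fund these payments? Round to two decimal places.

£765,567.38

Periodic rate r = 0.063 per year.
Growing ordinary annuity: PV = PMT₁ × [1 − ((1+g)/(1+r))^n] / (r − g) = 55,550 × [1 − ((1+0.0226)/(1+r))^21] / (r − 0.0226) = £765,567.38.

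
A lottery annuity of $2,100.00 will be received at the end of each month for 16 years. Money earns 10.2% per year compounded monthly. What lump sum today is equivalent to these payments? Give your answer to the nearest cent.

This is an ordinary annuity: 192 payments of $2,100.00 at the end of each month.
Periodic rate r = 0.102/12 per month; n is counted in months.
PV = PMT × [(1 − (1+r)^−n)/r] = 2,100 × [1 − (1+r)^−192] / r = $198,415.07

$198,415.07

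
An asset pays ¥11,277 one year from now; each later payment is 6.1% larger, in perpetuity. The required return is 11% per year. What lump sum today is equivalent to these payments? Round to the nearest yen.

¥230,143

Periodic rate r = 0.11 per year.
Growing perpetuity (Gordon): PV = PMT₁ / (r − g) = 11,277 / (r − 0.061) = ¥230,143.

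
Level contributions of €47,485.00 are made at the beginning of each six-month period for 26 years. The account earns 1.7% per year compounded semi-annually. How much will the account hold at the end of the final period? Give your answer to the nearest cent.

€3,115,083.40

This is an annuity due: 52 deposits of €47,485.00 at the beginning of each six-month period.
Periodic rate r = 0.017/2 per half-year; n is counted in half-years.
FV = PMT × [((1+r)^n − 1)/r] × (1+r) = 47,485 × [(1+r)^52 − 1] / r × (1+r) = €3,115,083.40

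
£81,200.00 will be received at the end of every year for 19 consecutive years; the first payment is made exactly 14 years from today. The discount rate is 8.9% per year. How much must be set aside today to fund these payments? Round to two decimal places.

£241,560.58

Ordinary annuity of 19 payments, first payment at period 14.
Periodic rate r = 0.089 per year.
The ordinary-annuity PV formula values the stream one period before the first payment (period 13); discount that back 13 periods:
PV₀ = 81,200 × [1 − (1+r)^−19] / r × (1+r)^−13 = £241,560.58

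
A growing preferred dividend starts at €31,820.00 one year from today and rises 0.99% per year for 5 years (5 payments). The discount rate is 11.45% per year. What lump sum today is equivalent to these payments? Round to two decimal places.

Periodic rate r = 0.1145 per year.
Growing ordinary annuity: PV = PMT₁ × [1 − ((1+g)/(1+r))^n] / (r − g) = 31,820 × [1 − ((1+0.0099)/(1+r))^5] / (r − 0.0099) = €118,357.60.

€118,357.60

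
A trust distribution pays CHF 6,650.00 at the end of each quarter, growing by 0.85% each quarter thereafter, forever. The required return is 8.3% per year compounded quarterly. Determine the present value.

Periodic rate r = 0.083/4 per quarter.
Growing perpetuity (Gordon): PV = PMT₁ / (r − g) = 6,650 / (r − 0.0085) = CHF 542,857.14.

CHF 542,857.14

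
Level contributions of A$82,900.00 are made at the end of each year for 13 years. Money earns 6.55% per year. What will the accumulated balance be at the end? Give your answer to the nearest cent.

A$1,621,759.00

This is an ordinary annuity: 13 deposits of A$82,900.00 at the end of each year.
Periodic rate r = 0.0655 per year.
FV = PMT × [((1+r)^n − 1)/r] = 82,900 × [(1+r)^13 − 1] / r = A$1,621,759.00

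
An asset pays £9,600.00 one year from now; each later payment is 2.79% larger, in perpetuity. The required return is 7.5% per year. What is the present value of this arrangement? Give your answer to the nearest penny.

Periodic rate r = 0.075 per year.
Growing perpetuity (Gordon): PV = PMT₁ / (r − g) = 9,600 / (r − 0.0279) = £203,821.66.

£203,821.66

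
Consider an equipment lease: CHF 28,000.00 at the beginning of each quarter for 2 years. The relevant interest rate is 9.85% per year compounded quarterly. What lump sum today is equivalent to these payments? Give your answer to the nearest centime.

CHF 206,036.96

This is an annuity due: 8 payments of CHF 28,000.00 at the beginning of each quarter.
Periodic rate r = 0.0985/4 per quarter; n is counted in quarters.
PV = PMT × [(1 − (1+r)^−n)/r] × (1+r) = 28,000 × [1 − (1+r)^−8] / r × (1+r) = CHF 206,036.96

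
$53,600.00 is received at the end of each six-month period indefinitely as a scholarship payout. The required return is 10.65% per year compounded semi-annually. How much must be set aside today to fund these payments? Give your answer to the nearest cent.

Periodic rate r = 0.1065/2 per half-year.
Level perpetuity: PV = PMT / r = 53,600 / (0.1065/2) = $1,006,572.77.

$1,006,572.77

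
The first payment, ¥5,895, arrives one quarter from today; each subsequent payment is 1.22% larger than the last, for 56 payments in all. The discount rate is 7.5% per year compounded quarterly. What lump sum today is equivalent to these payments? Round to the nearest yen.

¥272,852

Periodic rate r = 0.075/4 per quarter; n is counted in quarters.
Growing ordinary annuity: PV = PMT₁ × [1 − ((1+g)/(1+r))^n] / (r − g) = 5,895 × [1 − ((1+0.0122)/(1+r))^56] / (r − 0.0122) = ¥272,852.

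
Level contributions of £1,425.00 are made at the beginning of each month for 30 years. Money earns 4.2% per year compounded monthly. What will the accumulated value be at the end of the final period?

This is an annuity due: 360 deposits of £1,425.00 at the beginning of each month.
Periodic rate r = 0.042/12 per month; n is counted in months.
FV = PMT × [((1+r)^n − 1)/r] × (1+r) = 1,425 × [(1+r)^360 − 1] / r × (1+r) = £1,028,640.90

£1,028,640.90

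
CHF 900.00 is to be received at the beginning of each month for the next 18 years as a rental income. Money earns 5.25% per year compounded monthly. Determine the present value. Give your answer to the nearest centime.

This is an annuity due: 216 payments of CHF 900.00 at the beginning of each month.
Periodic rate r = 0.0525/12 per month; n is counted in months.
PV = PMT × [(1 − (1+r)^−n)/r] × (1+r) = 900 × [1 − (1+r)^−216] / r × (1+r) = CHF 126,141.84

CHF 126,141.84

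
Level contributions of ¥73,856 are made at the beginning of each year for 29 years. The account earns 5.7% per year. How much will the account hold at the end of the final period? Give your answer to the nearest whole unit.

¥5,465,771

This is an annuity due: 29 deposits of ¥73,856 at the beginning of each year.
Periodic rate r = 0.057 per year.
FV = PMT × [((1+r)^n − 1)/r] × (1+r) = 73,856 × [(1+r)^29 − 1] / r × (1+r) = ¥5,465,771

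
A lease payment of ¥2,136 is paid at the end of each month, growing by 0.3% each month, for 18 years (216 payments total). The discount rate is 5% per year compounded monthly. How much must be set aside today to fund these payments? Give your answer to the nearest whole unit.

Periodic rate r = 0.05/12 per month; n is counted in months.
Growing ordinary annuity: PV = PMT₁ × [1 − ((1+g)/(1+r))^n] / (r − g) = 2,136 × [1 − ((1+0.003)/(1+r))^216] / (r − 0.003) = ¥406,552.

¥406,552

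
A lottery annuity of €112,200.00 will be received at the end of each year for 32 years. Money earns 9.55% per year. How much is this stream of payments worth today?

This is an ordinary annuity: 32 payments of €112,200.00 at the end of each year.
Periodic rate r = 0.0955 per year.
PV = PMT × [(1 − (1+r)^−n)/r] = 112,200 × [1 − (1+r)^−32] / r = €1,111,424.71

€1,111,424.71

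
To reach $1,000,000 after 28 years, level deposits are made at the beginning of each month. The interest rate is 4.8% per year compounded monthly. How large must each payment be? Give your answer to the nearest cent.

$1,410.75

Level annuity due; solve FV = PMT × [((1+r)^n − 1)/r] × (1+r) for PMT.
Periodic rate r = 0.048/12 per month; n is counted in months.
With n = 336: PMT = 1,000,000 / ([((1+r)^n − 1)/r] × (1+r)) = $1,410.75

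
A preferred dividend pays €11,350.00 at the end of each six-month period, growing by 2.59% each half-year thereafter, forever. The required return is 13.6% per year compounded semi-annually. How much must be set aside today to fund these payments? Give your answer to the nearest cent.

€269,596.20

Periodic rate r = 0.136/2 per half-year.
Growing perpetuity (Gordon): PV = PMT₁ / (r − g) = 11,350 / (r − 0.0259) = €269,596.20.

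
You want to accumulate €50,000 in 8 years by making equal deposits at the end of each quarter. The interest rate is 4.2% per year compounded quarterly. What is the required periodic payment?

€1,322.79

Level ordinary annuity; solve FV = PMT × [((1+r)^n − 1)/r] for PMT.
Periodic rate r = 0.042/4 per quarter; n is counted in quarters.
With n = 32: PMT = 50,000 / ([((1+r)^n − 1)/r]) = €1,322.79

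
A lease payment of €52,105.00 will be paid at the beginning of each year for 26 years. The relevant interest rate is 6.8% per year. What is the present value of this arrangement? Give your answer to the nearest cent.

This is an annuity due: 26 payments of €52,105.00 at the beginning of each year.
Periodic rate r = 0.068 per year.
PV = PMT × [(1 − (1+r)^−n)/r] × (1+r) = 52,105 × [1 − (1+r)^−26] / r × (1+r) = €670,413.79

€670,413.79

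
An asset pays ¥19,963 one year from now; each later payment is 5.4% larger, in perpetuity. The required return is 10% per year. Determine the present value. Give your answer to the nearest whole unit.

¥433,978

Periodic rate r = 0.1 per year.
Growing perpetuity (Gordon): PV = PMT₁ / (r − g) = 19,963 / (r − 0.054) = ¥433,978.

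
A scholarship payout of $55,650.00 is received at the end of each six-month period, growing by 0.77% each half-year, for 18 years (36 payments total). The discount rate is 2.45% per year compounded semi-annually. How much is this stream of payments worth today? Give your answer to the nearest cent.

$1,831,117.29

Periodic rate r = 0.0245/2 per half-year; n is counted in half-years.
Growing ordinary annuity: PV = PMT₁ × [1 − ((1+g)/(1+r))^n] / (r − g) = 55,650 × [1 − ((1+0.0077)/(1+r))^36] / (r − 0.0077) = $1,831,117.29.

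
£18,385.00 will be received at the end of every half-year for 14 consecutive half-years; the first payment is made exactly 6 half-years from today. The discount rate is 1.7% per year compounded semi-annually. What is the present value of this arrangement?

£231,683.79

Ordinary annuity of 14 payments, first payment at period 6.
Periodic rate r = 0.017/2 per half-year; n is counted in half-years.
The ordinary-annuity PV formula values the stream one period before the first payment (period 5); discount that back 5 periods:
PV₀ = 18,385 × [1 − (1+r)^−14] / r × (1+r)^−5 = £231,683.79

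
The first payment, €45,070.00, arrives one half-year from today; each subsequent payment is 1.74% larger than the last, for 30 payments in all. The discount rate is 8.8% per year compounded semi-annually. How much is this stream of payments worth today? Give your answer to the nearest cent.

Periodic rate r = 0.088/2 per half-year; n is counted in half-years.
Growing ordinary annuity: PV = PMT₁ × [1 − ((1+g)/(1+r))^n] / (r − g) = 45,070 × [1 − ((1+0.0174)/(1+r))^30] / (r − 0.0174) = €913,195.57.

€913,195.57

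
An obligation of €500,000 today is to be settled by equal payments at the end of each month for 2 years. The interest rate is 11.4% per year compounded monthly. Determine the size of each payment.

Level ordinary annuity; solve PV = PMT × [(1 − (1+r)^−n)/r] for PMT.
Periodic rate r = 0.114/12 per month; n is counted in months.
With n = 24: PMT = 500,000 / ([(1 − (1+r)^−n)/r]) = €23,396.88

€23,396.88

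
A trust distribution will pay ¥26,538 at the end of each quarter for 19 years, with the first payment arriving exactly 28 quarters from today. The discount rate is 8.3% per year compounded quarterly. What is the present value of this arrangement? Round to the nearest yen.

¥580,334

Ordinary annuity of 76 payments, first payment at period 28.
Periodic rate r = 0.083/4 per quarter; n is counted in quarters.
The ordinary-annuity PV formula values the stream one period before the first payment (period 27); discount that back 27 periods:
PV₀ = 26,538 × [1 − (1+r)^−76] / r × (1+r)^−27 = ¥580,334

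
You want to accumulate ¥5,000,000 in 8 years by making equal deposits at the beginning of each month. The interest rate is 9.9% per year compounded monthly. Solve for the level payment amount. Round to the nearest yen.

¥34,075

Level annuity due; solve FV = PMT × [((1+r)^n − 1)/r] × (1+r) for PMT.
Periodic rate r = 0.099/12 per month; n is counted in months.
With n = 96: PMT = 5,000,000 / ([((1+r)^n − 1)/r] × (1+r)) = ¥34,075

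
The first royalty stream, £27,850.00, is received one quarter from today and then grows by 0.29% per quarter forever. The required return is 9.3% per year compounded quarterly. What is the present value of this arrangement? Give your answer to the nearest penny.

£1,368,550.37

Periodic rate r = 0.093/4 per quarter.
Growing perpetuity (Gordon): PV = PMT₁ / (r − g) = 27,850 / (r − 0.0029) = £1,368,550.37.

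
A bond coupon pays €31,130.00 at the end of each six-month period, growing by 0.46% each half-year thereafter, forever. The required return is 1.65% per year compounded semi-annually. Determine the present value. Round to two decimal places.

€8,528,767.12

Periodic rate r = 0.0165/2 per half-year.
Growing perpetuity (Gordon): PV = PMT₁ / (r − g) = 31,130 / (r − 0.0046) = €8,528,767.12.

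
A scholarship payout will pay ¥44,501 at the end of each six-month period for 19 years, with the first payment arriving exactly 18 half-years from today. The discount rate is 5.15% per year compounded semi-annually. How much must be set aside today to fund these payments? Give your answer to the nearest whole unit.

Ordinary annuity of 38 payments, first payment at period 18.
Periodic rate r = 0.0515/2 per half-year; n is counted in half-years.
The ordinary-annuity PV formula values the stream one period before the first payment (period 17); discount that back 17 periods:
PV₀ = 44,501 × [1 − (1+r)^−38] / r × (1+r)^−17 = ¥694,843

¥694,843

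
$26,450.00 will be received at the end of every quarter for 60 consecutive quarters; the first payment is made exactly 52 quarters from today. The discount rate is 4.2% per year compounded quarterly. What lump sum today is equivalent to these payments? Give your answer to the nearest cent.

$688,572.03

Ordinary annuity of 60 payments, first payment at period 52.
Periodic rate r = 0.042/4 per quarter; n is counted in quarters.
The ordinary-annuity PV formula values the stream one period before the first payment (period 51); discount that back 51 periods:
PV₀ = 26,450 × [1 − (1+r)^−60] / r × (1+r)^−51 = $688,572.03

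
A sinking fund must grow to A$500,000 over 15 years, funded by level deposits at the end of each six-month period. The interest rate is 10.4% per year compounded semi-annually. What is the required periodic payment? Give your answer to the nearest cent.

A$7,270.99

Level ordinary annuity; solve FV = PMT × [((1+r)^n − 1)/r] for PMT.
Periodic rate r = 0.104/2 per half-year; n is counted in half-years.
With n = 30: PMT = 500,000 / ([((1+r)^n − 1)/r]) = A$7,270.99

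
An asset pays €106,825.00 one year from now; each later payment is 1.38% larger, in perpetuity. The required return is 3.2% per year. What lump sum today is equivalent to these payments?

€5,869,505.49

Periodic rate r = 0.032 per year.
Growing perpetuity (Gordon): PV = PMT₁ / (r − g) = 106,825 / (r − 0.0138) = €5,869,505.49.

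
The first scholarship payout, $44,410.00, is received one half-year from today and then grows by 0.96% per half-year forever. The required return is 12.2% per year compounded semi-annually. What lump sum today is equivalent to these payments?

Periodic rate r = 0.122/2 per half-year.
Growing perpetuity (Gordon): PV = PMT₁ / (r − g) = 44,410 / (r − 0.0096) = $864,007.78.

$864,007.78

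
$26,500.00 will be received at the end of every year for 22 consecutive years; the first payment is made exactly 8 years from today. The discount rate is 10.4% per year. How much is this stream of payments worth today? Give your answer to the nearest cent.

$113,018.13

Ordinary annuity of 22 payments, first payment at period 8.
Periodic rate r = 0.104 per year.
The ordinary-annuity PV formula values the stream one period before the first payment (period 7); discount that back 7 periods:
PV₀ = 26,500 × [1 − (1+r)^−22] / r × (1+r)^−7 = $113,018.13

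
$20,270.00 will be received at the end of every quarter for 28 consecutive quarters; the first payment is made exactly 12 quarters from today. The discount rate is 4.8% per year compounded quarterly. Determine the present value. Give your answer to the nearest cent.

Ordinary annuity of 28 payments, first payment at period 12.
Periodic rate r = 0.048/4 per quarter; n is counted in quarters.
The ordinary-annuity PV formula values the stream one period before the first payment (period 11); discount that back 11 periods:
PV₀ = 20,270 × [1 − (1+r)^−28] / r × (1+r)^−11 = $420,651.98

$420,651.98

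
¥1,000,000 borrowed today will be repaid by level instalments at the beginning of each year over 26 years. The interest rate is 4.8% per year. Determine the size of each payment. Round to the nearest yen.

¥65,016

Level annuity due; solve PV = PMT × [(1 − (1+r)^−n)/r] × (1+r) for PMT.
Periodic rate r = 0.048 per year.
With n = 26: PMT = 1,000,000 / ([(1 − (1+r)^−n)/r] × (1+r)) = ¥65,016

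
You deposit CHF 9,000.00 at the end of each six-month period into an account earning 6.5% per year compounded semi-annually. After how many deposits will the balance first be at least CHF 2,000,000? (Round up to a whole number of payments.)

Periodic rate r = 0.065/2 per half-year; n is counted in half-years.
Ordinary annuity FV: 2,000,000 = 9,000 × [((1+r)^n − 1)/r].
(1+r)^n = 1 + 2,000,000 × r / 9,000, so n = ln(1 + 2,000,000·r/9,000) / ln(1+r) = 65.87.
Round up to a whole number of payments: n = 66.

66 payments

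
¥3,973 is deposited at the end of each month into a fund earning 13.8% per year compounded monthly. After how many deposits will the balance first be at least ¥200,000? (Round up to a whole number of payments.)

40 payments

Periodic rate r = 0.138/12 per month; n is counted in months.
Ordinary annuity FV: 200,000 = 3,973 × [((1+r)^n − 1)/r].
(1+r)^n = 1 + 200,000 × r / 3,973, so n = ln(1 + 200,000·r/3,973) / ln(1+r) = 39.94.
Round up to a whole number of payments: n = 40.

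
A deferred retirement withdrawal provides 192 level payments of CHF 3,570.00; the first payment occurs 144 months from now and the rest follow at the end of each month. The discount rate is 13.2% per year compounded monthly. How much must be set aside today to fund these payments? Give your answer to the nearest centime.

CHF 59,587.80

Ordinary annuity of 192 payments, first payment at period 144.
Periodic rate r = 0.132/12 per month; n is counted in months.
The ordinary-annuity PV formula values the stream one period before the first payment (period 143); discount that back 143 periods:
PV₀ = 3,570 × [1 − (1+r)^−192] / r × (1+r)^−143 = CHF 59,587.80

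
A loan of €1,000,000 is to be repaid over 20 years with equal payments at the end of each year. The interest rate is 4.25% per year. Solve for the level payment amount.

Level ordinary annuity; solve PV = PMT × [(1 − (1+r)^−n)/r] for PMT.
Periodic rate r = 0.0425 per year.
With n = 20: PMT = 1,000,000 / ([(1 − (1+r)^−n)/r]) = €75,219.83

€75,219.83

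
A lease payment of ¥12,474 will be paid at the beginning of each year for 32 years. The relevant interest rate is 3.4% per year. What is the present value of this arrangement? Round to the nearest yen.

This is an annuity due: 32 payments of ¥12,474 at the beginning of each year.
Periodic rate r = 0.034 per year.
PV = PMT × [(1 − (1+r)^−n)/r] × (1+r) = 12,474 × [1 − (1+r)^−32] / r × (1+r) = ¥249,223

¥249,223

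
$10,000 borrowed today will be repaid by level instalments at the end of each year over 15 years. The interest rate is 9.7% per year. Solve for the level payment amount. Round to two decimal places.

Level ordinary annuity; solve PV = PMT × [(1 − (1+r)^−n)/r] for PMT.
Periodic rate r = 0.097 per year.
With n = 15: PMT = 10,000 / ([(1 − (1+r)^−n)/r]) = $1,292.30

$1,292.30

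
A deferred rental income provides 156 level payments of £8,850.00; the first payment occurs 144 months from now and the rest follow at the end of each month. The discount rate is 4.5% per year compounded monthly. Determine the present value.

£611,165.24

Ordinary annuity of 156 payments, first payment at period 144.
Periodic rate r = 0.045/12 per month; n is counted in months.
The ordinary-annuity PV formula values the stream one period before the first payment (period 143); discount that back 143 periods:
PV₀ = 8,850 × [1 − (1+r)^−156] / r × (1+r)^−143 = £611,165.24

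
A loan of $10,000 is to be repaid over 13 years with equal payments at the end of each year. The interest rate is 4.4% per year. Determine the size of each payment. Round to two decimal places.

Level ordinary annuity; solve PV = PMT × [(1 − (1+r)^−n)/r] for PMT.
Periodic rate r = 0.044 per year.
With n = 13: PMT = 10,000 / ([(1 − (1+r)^−n)/r]) = $1,026.45

$1,026.45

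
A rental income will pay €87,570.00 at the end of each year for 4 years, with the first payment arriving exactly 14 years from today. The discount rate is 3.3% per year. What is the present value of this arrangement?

€211,907.55

Ordinary annuity of 4 payments, first payment at period 14.
Periodic rate r = 0.033 per year.
The ordinary-annuity PV formula values the stream one period before the first payment (period 13); discount that back 13 periods:
PV₀ = 87,570 × [1 − (1+r)^−4] / r × (1+r)^−13 = €211,907.55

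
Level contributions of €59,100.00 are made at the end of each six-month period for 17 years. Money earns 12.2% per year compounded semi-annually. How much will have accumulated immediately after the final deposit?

€6,285,200.11

This is an ordinary annuity: 34 deposits of €59,100.00 at the end of each six-month period.
Periodic rate r = 0.122/2 per half-year; n is counted in half-years.
FV = PMT × [((1+r)^n − 1)/r] = 59,100 × [(1+r)^34 − 1] / r = €6,285,200.11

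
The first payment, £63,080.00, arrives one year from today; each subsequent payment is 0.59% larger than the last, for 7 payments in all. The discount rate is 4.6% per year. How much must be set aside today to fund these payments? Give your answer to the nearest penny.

£376,577.04

Periodic rate r = 0.046 per year.
Growing ordinary annuity: PV = PMT₁ × [1 − ((1+g)/(1+r))^n] / (r − g) = 63,080 × [1 − ((1+0.0059)/(1+r))^7] / (r − 0.0059) = £376,577.04.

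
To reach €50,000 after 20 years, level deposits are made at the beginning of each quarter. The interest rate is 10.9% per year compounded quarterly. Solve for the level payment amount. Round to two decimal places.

€174.71

Level annuity due; solve FV = PMT × [((1+r)^n − 1)/r] × (1+r) for PMT.
Periodic rate r = 0.109/4 per quarter; n is counted in quarters.
With n = 80: PMT = 50,000 / ([((1+r)^n − 1)/r] × (1+r)) = €174.71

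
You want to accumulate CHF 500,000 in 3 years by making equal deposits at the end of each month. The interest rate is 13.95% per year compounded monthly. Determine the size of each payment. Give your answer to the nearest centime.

CHF 11,264.18

Level ordinary annuity; solve FV = PMT × [((1+r)^n − 1)/r] for PMT.
Periodic rate r = 0.1395/12 per month; n is counted in months.
With n = 36: PMT = 500,000 / ([((1+r)^n − 1)/r]) = CHF 11,264.18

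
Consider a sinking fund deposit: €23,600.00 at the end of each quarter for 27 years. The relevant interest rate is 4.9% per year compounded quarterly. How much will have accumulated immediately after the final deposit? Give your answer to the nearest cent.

This is an ordinary annuity: 108 deposits of €23,600.00 at the end of each quarter.
Periodic rate r = 0.049/4 per quarter; n is counted in quarters.
FV = PMT × [((1+r)^n − 1)/r] = 23,600 × [(1+r)^108 − 1] / r = €5,249,044.95

€5,249,044.95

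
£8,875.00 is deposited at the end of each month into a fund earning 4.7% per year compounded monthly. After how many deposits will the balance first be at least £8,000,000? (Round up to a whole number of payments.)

Periodic rate r = 0.047/12 per month; n is counted in months.
Ordinary annuity FV: 8,000,000 = 8,875 × [((1+r)^n − 1)/r].
(1+r)^n = 1 + 8,000,000 × r / 8,875, so n = ln(1 + 8,000,000·r/8,875) / ln(1+r) = 386.50.
Round up to a whole number of payments: n = 387.

387 payments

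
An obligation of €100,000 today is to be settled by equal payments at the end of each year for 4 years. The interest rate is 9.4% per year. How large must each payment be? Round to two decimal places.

€31,138.31

Level ordinary annuity; solve PV = PMT × [(1 − (1+r)^−n)/r] for PMT.
Periodic rate r = 0.094 per year.
With n = 4: PMT = 100,000 / ([(1 − (1+r)^−n)/r]) = €31,138.31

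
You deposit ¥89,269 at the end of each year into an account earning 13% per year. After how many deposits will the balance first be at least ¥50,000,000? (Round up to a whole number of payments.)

Periodic rate r = 0.13 per year.
Ordinary annuity FV: 50,000,000 = 89,269 × [((1+r)^n − 1)/r].
(1+r)^n = 1 + 50,000,000 × r / 89,269, so n = ln(1 + 50,000,000·r/89,269) / ln(1+r) = 35.20.
Round up to a whole number of payments: n = 36.

36 payments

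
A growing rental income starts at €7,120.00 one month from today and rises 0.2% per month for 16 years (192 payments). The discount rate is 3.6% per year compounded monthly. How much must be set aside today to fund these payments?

€1,241,000.98

Periodic rate r = 0.036/12 per month; n is counted in months.
Growing ordinary annuity: PV = PMT₁ × [1 − ((1+g)/(1+r))^n] / (r − g) = 7,120 × [1 − ((1+0.002)/(1+r))^192] / (r − 0.002) = €1,241,000.98.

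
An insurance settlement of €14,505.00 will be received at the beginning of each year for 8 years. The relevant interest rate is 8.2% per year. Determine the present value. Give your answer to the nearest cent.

€89,509.59

This is an annuity due: 8 payments of €14,505.00 at the beginning of each year.
Periodic rate r = 0.082 per year.
PV = PMT × [(1 − (1+r)^−n)/r] × (1+r) = 14,505 × [1 − (1+r)^−8] / r × (1+r) = €89,509.59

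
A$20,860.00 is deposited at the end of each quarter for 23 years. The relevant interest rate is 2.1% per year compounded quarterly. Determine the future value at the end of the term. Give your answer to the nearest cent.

A$2,459,029.35

This is an ordinary annuity: 92 deposits of A$20,860.00 at the end of each quarter.
Periodic rate r = 0.021/4 per quarter; n is counted in quarters.
FV = PMT × [((1+r)^n − 1)/r] = 20,860 × [(1+r)^92 − 1] / r = A$2,459,029.35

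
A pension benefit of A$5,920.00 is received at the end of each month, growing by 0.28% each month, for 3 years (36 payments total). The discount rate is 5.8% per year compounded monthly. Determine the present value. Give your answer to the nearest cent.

A$204,753.54

Periodic rate r = 0.058/12 per month; n is counted in months.
Growing ordinary annuity: PV = PMT₁ × [1 − ((1+g)/(1+r))^n] / (r − g) = 5,920 × [1 − ((1+0.0028)/(1+r))^36] / (r − 0.0028) = A$204,753.54.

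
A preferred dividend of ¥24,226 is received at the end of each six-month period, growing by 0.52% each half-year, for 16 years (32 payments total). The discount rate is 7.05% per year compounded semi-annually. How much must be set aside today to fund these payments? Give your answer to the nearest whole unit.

Periodic rate r = 0.0705/2 per half-year; n is counted in half-years.
Growing ordinary annuity: PV = PMT₁ × [1 − ((1+g)/(1+r))^n] / (r − g) = 24,226 × [1 − ((1+0.0052)/(1+r))^32] / (r − 0.0052) = ¥492,089.

¥492,089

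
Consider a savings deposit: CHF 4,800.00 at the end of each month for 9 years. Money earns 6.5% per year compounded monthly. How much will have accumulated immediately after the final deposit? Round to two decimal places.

CHF 701,975.20

This is an ordinary annuity: 108 deposits of CHF 4,800.00 at the end of each month.
Periodic rate r = 0.065/12 per month; n is counted in months.
FV = PMT × [((1+r)^n − 1)/r] = 4,800 × [(1+r)^108 − 1] / r = CHF 701,975.20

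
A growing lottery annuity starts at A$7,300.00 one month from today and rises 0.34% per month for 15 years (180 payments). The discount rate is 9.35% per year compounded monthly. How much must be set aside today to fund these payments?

Periodic rate r = 0.0935/12 per month; n is counted in months.
Growing ordinary annuity: PV = PMT₁ × [1 − ((1+g)/(1+r))^n] / (r − g) = 7,300 × [1 − ((1+0.0034)/(1+r))^180] / (r − 0.0034) = A$904,894.42.

A$904,894.42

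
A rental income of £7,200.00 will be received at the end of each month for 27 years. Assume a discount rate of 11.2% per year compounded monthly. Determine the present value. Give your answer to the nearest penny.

This is an ordinary annuity: 324 payments of £7,200.00 at the end of each month.
Periodic rate r = 0.112/12 per month; n is counted in months.
PV = PMT × [(1 − (1+r)^−n)/r] = 7,200 × [1 − (1+r)^−324] / r = £733,402.62

£733,402.62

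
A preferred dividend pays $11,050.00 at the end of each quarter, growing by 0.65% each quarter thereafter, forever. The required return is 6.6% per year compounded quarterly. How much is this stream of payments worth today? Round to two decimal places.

Periodic rate r = 0.066/4 per quarter.
Growing perpetuity (Gordon): PV = PMT₁ / (r − g) = 11,050 / (r − 0.0065) = $1,105,000.00.

$1,105,000.00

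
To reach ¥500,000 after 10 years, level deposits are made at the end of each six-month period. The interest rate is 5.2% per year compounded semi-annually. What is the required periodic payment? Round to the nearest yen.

Level ordinary annuity; solve FV = PMT × [((1+r)^n − 1)/r] for PMT.
Periodic rate r = 0.052/2 per half-year; n is counted in half-years.
With n = 20: PMT = 500,000 / ([((1+r)^n − 1)/r]) = ¥19,377

¥19,377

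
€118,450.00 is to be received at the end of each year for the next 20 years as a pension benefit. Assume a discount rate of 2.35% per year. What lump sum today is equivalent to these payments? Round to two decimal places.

This is an ordinary annuity: 20 payments of €118,450.00 at the end of each year.
Periodic rate r = 0.0235 per year.
PV = PMT × [(1 − (1+r)^−n)/r] = 118,450 × [1 − (1+r)^−20] / r = €1,872,971.92

€1,872,971.92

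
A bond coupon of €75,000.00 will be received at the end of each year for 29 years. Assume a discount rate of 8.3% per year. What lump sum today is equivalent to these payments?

This is an ordinary annuity: 29 payments of €75,000.00 at the end of each year.
Periodic rate r = 0.083 per year.
PV = PMT × [(1 − (1+r)^−n)/r] = 75,000 × [1 − (1+r)^−29] / r = €814,127.87

€814,127.87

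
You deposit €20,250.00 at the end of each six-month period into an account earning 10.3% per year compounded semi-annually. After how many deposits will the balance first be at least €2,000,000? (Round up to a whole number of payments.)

Periodic rate r = 0.103/2 per half-year; n is counted in half-years.
Ordinary annuity FV: 2,000,000 = 20,250 × [((1+r)^n − 1)/r].
(1+r)^n = 1 + 2,000,000 × r / 20,250, so n = ln(1 + 2,000,000·r/20,250) / ln(1+r) = 35.96.
Round up to a whole number of payments: n = 36.

36 payments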